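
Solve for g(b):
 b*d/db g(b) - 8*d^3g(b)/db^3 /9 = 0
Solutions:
 g(b) = C1 + Integral(C2*airyai(3^(2/3)*b/2) + C3*airybi(3^(2/3)*b/2), b)


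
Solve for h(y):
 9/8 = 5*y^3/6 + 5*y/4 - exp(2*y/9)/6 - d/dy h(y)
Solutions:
 h(y) = C1 + 5*y^4/24 + 5*y^2/8 - 9*y/8 - 3*exp(2*y/9)/4


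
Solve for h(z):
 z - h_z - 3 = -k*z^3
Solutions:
 h(z) = C1 + k*z^4/4 + z^2/2 - 3*z


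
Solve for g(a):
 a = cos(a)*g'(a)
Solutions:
 g(a) = C1 + Integral(a/cos(a), a)


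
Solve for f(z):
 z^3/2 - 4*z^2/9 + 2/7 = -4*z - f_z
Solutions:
 f(z) = C1 - z^4/8 + 4*z^3/27 - 2*z^2 - 2*z/7


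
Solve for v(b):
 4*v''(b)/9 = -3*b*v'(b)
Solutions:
 v(b) = C1 + C2*erf(3*sqrt(6)*b/4)


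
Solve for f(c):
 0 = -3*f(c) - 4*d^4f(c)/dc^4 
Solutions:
 f(c) = (C1*sin(3^(1/4)*c/2) + C2*cos(3^(1/4)*c/2))*exp(-3^(1/4)*c/2) + (C3*sin(3^(1/4)*c/2) + C4*cos(3^(1/4)*c/2))*exp(3^(1/4)*c/2)


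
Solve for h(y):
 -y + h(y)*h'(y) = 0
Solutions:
 h(y) = -sqrt(C1 + y^2)
 h(y) = sqrt(C1 + y^2)


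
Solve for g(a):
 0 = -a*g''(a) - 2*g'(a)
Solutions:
 g(a) = C1 + C2/a


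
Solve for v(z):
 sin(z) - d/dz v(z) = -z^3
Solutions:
 v(z) = C1 + z^4/4 - cos(z)


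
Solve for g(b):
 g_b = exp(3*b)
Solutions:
 g(b) = C1 + exp(3*b)/3


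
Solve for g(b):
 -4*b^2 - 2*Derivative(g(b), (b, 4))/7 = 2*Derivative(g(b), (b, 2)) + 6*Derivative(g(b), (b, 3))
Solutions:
 g(b) = C1 + C2*b + C3*exp(b*(-21 + sqrt(413))/2) + C4*exp(-b*(sqrt(413) + 21)/2) - b^4/6 + 2*b^3 - 124*b^2/7


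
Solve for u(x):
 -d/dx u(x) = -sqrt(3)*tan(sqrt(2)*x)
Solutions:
 u(x) = C1 - sqrt(6)*log(cos(sqrt(2)*x))/2


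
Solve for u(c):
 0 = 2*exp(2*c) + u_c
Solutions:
 u(c) = C1 - exp(2*c)


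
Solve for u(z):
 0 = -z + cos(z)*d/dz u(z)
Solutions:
 u(z) = C1 + Integral(z/cos(z), z)


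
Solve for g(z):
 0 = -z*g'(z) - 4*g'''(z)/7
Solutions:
 g(z) = C1 + Integral(C2*airyai(-14^(1/3)*z/2) + C3*airybi(-14^(1/3)*z/2), z)


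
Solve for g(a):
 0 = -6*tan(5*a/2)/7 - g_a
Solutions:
 g(a) = C1 + 12*log(cos(5*a/2))/35


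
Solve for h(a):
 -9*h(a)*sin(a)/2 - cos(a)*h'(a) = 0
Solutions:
 h(a) = C1*cos(a)^(9/2)


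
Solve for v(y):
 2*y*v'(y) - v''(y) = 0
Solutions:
 v(y) = C1 + C2*erfi(y)


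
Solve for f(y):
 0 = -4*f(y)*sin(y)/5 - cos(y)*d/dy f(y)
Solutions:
 f(y) = C1*cos(y)^(4/5)


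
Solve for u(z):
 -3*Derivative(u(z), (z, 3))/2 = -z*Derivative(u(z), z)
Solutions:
 u(z) = C1 + Integral(C2*airyai(2^(1/3)*3^(2/3)*z/3) + C3*airybi(2^(1/3)*3^(2/3)*z/3), z)


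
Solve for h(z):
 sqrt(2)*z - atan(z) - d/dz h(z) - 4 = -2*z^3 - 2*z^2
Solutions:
 h(z) = C1 + z^4/2 + 2*z^3/3 + sqrt(2)*z^2/2 - z*atan(z) - 4*z + log(z^2 + 1)/2


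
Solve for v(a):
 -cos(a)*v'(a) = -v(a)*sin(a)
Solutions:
 v(a) = C1/cos(a)


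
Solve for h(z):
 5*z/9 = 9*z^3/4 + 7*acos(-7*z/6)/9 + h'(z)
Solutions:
 h(z) = C1 - 9*z^4/16 + 5*z^2/18 - 7*z*acos(-7*z/6)/9 - sqrt(36 - 49*z^2)/9


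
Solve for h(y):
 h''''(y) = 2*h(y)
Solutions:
 h(y) = C1*exp(-2^(1/4)*y) + C2*exp(2^(1/4)*y) + C3*sin(2^(1/4)*y) + C4*cos(2^(1/4)*y)


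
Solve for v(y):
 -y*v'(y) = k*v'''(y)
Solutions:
 v(y) = C1 + Integral(C2*airyai(y*(-1/k)^(1/3)) + C3*airybi(y*(-1/k)^(1/3)), y)


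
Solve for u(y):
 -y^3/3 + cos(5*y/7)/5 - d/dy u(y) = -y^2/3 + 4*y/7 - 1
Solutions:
 u(y) = C1 - y^4/12 + y^3/9 - 2*y^2/7 + y + 7*sin(5*y/7)/25


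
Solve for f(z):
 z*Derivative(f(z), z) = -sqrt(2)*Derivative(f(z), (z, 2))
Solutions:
 f(z) = C1 + C2*erf(2^(1/4)*z/2)


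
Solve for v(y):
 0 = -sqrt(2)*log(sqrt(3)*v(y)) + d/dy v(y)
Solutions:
 -sqrt(2)*Integral(1/(2*log(_y) + log(3)), (_y, v(y))) = C1 - y


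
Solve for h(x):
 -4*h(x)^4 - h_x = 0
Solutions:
 h(x) = (-3^(2/3) - 3*3^(1/6)*I)*(1/(C1 + 4*x))^(1/3)/6
 h(x) = (-3^(2/3) + 3*3^(1/6)*I)*(1/(C1 + 4*x))^(1/3)/6
 h(x) = (1/(C1 + 12*x))^(1/3)


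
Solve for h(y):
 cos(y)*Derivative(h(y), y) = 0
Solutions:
 h(y) = C1


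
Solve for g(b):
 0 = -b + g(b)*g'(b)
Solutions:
 g(b) = -sqrt(C1 + b^2)
 g(b) = sqrt(C1 + b^2)


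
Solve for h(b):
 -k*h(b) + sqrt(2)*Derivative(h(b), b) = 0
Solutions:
 h(b) = C1*exp(sqrt(2)*b*k/2)


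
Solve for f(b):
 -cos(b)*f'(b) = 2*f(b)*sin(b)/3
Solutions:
 f(b) = C1*cos(b)^(2/3)


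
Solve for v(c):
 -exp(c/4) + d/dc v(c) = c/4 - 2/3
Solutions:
 v(c) = C1 + c^2/8 - 2*c/3 + 4*exp(c/4)


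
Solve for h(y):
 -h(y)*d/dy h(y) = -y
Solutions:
 h(y) = -sqrt(C1 + y^2)
 h(y) = sqrt(C1 + y^2)


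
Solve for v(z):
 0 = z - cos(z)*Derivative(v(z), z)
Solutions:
 v(z) = C1 + Integral(z/cos(z), z)


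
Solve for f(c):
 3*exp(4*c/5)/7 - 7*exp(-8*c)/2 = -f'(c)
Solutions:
 f(c) = C1 - 15*exp(4*c/5)/28 - 7*exp(-8*c)/16


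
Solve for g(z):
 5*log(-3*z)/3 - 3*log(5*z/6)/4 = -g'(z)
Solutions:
 g(z) = C1 - 11*z*log(z)/12 + z*(-20*log(3) - 9*log(6) + 11 + 9*log(5) - 20*I*pi)/12


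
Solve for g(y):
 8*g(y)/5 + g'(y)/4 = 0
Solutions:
 g(y) = C1*exp(-32*y/5)


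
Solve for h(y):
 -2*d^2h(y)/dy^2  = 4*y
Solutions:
 h(y) = C1 + C2*y - y^3/3


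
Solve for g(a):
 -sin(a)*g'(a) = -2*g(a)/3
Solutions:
 g(a) = C1*(cos(a) - 1)^(1/3)/(cos(a) + 1)^(1/3)


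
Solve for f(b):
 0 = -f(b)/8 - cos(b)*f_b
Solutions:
 f(b) = C1*(sin(b) - 1)^(1/16)/(sin(b) + 1)^(1/16)


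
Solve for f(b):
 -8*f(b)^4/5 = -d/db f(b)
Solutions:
 f(b) = 5^(1/3)*(-1/(C1 + 24*b))^(1/3)
 f(b) = 5^(1/3)*(-1/(C1 + 8*b))^(1/3)*(-3^(2/3) - 3*3^(1/6)*I)/6
 f(b) = 5^(1/3)*(-1/(C1 + 8*b))^(1/3)*(-3^(2/3) + 3*3^(1/6)*I)/6


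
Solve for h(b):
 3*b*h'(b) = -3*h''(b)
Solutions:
 h(b) = C1 + C2*erf(sqrt(2)*b/2)


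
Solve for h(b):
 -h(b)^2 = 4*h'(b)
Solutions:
 h(b) = 4/(C1 + b)


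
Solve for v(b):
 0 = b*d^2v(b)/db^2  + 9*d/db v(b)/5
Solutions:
 v(b) = C1 + C2/b^(4/5)


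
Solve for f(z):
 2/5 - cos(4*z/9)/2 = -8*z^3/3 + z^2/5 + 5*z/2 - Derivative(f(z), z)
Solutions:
 f(z) = C1 - 2*z^4/3 + z^3/15 + 5*z^2/4 - 2*z/5 + 9*sin(4*z/9)/8


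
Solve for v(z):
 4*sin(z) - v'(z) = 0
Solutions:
 v(z) = C1 - 4*cos(z)


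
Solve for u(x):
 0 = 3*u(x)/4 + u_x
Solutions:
 u(x) = C1*exp(-3*x/4)


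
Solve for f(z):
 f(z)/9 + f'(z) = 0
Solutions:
 f(z) = C1*exp(-z/9)


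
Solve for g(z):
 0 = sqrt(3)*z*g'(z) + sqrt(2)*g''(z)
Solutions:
 g(z) = C1 + C2*erf(6^(1/4)*z/2)


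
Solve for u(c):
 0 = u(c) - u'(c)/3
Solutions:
 u(c) = C1*exp(3*c)


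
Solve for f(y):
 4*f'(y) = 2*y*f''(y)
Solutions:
 f(y) = C1 + C2*y^3


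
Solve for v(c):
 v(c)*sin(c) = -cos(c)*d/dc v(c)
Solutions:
 v(c) = C1*cos(c)


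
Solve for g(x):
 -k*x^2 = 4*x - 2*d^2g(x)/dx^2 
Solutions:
 g(x) = C1 + C2*x + k*x^4/24 + x^3/3


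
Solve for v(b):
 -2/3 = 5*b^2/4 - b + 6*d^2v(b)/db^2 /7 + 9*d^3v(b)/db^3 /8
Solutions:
 v(b) = C1 + C2*b + C3*exp(-16*b/21) - 35*b^4/288 + 959*b^3/1152 - 67585*b^2/18432


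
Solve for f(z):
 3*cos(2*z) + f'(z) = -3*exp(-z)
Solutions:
 f(z) = C1 - 3*sin(2*z)/2 + 3*exp(-z)


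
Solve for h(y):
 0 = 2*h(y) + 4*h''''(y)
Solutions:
 h(y) = (C1*sin(2^(1/4)*y/2) + C2*cos(2^(1/4)*y/2))*exp(-2^(1/4)*y/2) + (C3*sin(2^(1/4)*y/2) + C4*cos(2^(1/4)*y/2))*exp(2^(1/4)*y/2)


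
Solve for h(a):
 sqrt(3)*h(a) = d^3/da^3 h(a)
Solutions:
 h(a) = C3*exp(3^(1/6)*a) + (C1*sin(3^(2/3)*a/2) + C2*cos(3^(2/3)*a/2))*exp(-3^(1/6)*a/2)


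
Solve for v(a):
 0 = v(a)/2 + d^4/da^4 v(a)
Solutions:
 v(a) = (C1*sin(2^(1/4)*a/2) + C2*cos(2^(1/4)*a/2))*exp(-2^(1/4)*a/2) + (C3*sin(2^(1/4)*a/2) + C4*cos(2^(1/4)*a/2))*exp(2^(1/4)*a/2)


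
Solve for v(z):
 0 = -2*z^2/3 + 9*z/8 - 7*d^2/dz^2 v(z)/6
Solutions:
 v(z) = C1 + C2*z - z^4/21 + 9*z^3/56


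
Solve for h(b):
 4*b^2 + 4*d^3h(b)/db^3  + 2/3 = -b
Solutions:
 h(b) = C1 + C2*b + C3*b^2 - b^5/60 - b^4/96 - b^3/36


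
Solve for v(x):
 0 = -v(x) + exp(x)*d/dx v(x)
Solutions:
 v(x) = C1*exp(-exp(-x))


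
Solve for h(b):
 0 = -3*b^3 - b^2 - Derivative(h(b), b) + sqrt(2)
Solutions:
 h(b) = C1 - 3*b^4/4 - b^3/3 + sqrt(2)*b


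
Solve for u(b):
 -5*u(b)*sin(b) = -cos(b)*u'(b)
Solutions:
 u(b) = C1/cos(b)^5


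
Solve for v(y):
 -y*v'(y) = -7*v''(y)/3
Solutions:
 v(y) = C1 + C2*erfi(sqrt(42)*y/14)


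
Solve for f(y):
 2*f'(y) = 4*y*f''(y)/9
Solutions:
 f(y) = C1 + C2*y^(11/2)


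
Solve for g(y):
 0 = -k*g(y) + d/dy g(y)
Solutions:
 g(y) = C1*exp(k*y)


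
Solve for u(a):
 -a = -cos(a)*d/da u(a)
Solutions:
 u(a) = C1 + Integral(a/cos(a), a)


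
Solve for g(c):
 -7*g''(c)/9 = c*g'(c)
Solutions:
 g(c) = C1 + C2*erf(3*sqrt(14)*c/14)


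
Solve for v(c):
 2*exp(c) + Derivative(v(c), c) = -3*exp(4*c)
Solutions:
 v(c) = C1 - 3*exp(4*c)/4 - 2*exp(c)


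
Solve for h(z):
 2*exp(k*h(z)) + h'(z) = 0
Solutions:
 h(z) = Piecewise((log(1/(C1*k + 2*k*z))/k, Ne(k, 0)), (nan, True))
 h(z) = Piecewise((C1 - 2*z, Eq(k, 0)), (nan, True))


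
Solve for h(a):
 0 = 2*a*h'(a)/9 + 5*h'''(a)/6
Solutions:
 h(a) = C1 + Integral(C2*airyai(-30^(2/3)*a/15) + C3*airybi(-30^(2/3)*a/15), a)


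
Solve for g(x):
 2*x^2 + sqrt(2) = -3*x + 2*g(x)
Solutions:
 g(x) = x^2 + 3*x/2 + sqrt(2)/2


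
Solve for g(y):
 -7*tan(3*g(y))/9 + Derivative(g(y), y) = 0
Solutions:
 g(y) = -asin(C1*exp(7*y/3))/3 + pi/3
 g(y) = asin(C1*exp(7*y/3))/3


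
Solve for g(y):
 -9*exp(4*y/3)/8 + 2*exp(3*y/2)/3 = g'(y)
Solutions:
 g(y) = C1 - 27*exp(4*y/3)/32 + 4*exp(3*y/2)/9


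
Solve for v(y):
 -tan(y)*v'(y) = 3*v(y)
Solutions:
 v(y) = C1/sin(y)^3


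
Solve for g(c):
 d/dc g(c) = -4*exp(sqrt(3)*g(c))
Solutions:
 g(c) = sqrt(3)*(2*log(1/(C1 + 4*c)) - log(3))/6


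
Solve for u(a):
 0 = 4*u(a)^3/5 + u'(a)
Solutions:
 u(a) = -sqrt(10)*sqrt(-1/(C1 - 4*a))/2
 u(a) = sqrt(10)*sqrt(-1/(C1 - 4*a))/2


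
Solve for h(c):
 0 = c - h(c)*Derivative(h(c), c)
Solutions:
 h(c) = -sqrt(C1 + c^2)
 h(c) = sqrt(C1 + c^2)


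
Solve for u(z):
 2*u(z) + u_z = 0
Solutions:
 u(z) = C1*exp(-2*z)


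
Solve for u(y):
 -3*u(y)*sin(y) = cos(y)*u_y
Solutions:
 u(y) = C1*cos(y)^3


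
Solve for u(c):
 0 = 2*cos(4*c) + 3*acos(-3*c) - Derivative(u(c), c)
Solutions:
 u(c) = C1 + 3*c*acos(-3*c) + sqrt(1 - 9*c^2) + sin(4*c)/2


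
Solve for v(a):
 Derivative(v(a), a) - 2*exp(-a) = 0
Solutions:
 v(a) = C1 - 2*exp(-a)


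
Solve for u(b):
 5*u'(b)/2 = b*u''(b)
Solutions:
 u(b) = C1 + C2*b^(7/2)


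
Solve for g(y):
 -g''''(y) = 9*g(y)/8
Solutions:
 g(y) = (C1*sin(2^(3/4)*sqrt(3)*y/4) + C2*cos(2^(3/4)*sqrt(3)*y/4))*exp(-2^(3/4)*sqrt(3)*y/4) + (C3*sin(2^(3/4)*sqrt(3)*y/4) + C4*cos(2^(3/4)*sqrt(3)*y/4))*exp(2^(3/4)*sqrt(3)*y/4)


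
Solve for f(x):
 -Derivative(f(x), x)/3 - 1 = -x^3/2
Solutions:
 f(x) = C1 + 3*x^4/8 - 3*x


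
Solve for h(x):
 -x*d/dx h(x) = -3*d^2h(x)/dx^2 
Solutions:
 h(x) = C1 + C2*erfi(sqrt(6)*x/6)


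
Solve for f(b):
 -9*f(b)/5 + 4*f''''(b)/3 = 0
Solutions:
 f(b) = C1*exp(-15^(3/4)*sqrt(2)*b/10) + C2*exp(15^(3/4)*sqrt(2)*b/10) + C3*sin(15^(3/4)*sqrt(2)*b/10) + C4*cos(15^(3/4)*sqrt(2)*b/10)


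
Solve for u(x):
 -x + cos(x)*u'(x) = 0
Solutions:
 u(x) = C1 + Integral(x/cos(x), x)


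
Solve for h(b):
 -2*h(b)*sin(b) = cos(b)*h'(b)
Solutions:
 h(b) = C1*cos(b)^2


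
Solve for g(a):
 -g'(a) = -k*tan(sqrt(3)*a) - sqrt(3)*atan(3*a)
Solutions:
 g(a) = C1 - sqrt(3)*k*log(cos(sqrt(3)*a))/3 + sqrt(3)*(a*atan(3*a) - log(9*a^2 + 1)/6)


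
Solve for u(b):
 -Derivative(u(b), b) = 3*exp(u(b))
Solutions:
 u(b) = log(1/(C1 + 3*b))


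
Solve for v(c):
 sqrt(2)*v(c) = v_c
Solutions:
 v(c) = C1*exp(sqrt(2)*c)


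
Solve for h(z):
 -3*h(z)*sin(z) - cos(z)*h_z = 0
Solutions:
 h(z) = C1*cos(z)^3


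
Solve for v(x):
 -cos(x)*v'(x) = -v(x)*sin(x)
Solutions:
 v(x) = C1/cos(x)


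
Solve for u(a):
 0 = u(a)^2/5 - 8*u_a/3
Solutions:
 u(a) = -40/(C1 + 3*a)


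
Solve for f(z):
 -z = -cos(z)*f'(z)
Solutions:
 f(z) = C1 + Integral(z/cos(z), z)


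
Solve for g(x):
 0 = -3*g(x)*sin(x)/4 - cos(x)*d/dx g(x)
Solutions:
 g(x) = C1*cos(x)^(3/4)


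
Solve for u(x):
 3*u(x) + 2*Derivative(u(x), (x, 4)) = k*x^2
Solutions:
 u(x) = k*x^2/3 + (C1*sin(6^(1/4)*x/2) + C2*cos(6^(1/4)*x/2))*exp(-6^(1/4)*x/2) + (C3*sin(6^(1/4)*x/2) + C4*cos(6^(1/4)*x/2))*exp(6^(1/4)*x/2)


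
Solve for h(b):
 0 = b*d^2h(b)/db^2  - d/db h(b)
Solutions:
 h(b) = C1 + C2*b^2


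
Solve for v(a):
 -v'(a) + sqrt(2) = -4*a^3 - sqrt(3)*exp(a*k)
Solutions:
 v(a) = C1 + a^4 + sqrt(2)*a + sqrt(3)*exp(a*k)/k


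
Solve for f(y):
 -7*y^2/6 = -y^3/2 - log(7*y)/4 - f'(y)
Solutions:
 f(y) = C1 - y^4/8 + 7*y^3/18 - y*log(y)/4 - y*log(7)/4 + y/4


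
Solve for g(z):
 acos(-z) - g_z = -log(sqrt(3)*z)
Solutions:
 g(z) = C1 + z*log(z) + z*acos(-z) - z + z*log(3)/2 + sqrt(1 - z^2)


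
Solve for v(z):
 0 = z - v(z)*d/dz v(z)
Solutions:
 v(z) = -sqrt(C1 + z^2)
 v(z) = sqrt(C1 + z^2)


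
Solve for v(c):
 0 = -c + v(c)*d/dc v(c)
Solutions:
 v(c) = -sqrt(C1 + c^2)
 v(c) = sqrt(C1 + c^2)


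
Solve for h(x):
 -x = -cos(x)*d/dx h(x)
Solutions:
 h(x) = C1 + Integral(x/cos(x), x)


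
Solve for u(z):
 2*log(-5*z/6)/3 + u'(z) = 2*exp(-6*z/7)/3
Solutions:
 u(z) = C1 - 2*z*log(-z)/3 + 2*z*(-log(5) + 1 + log(6))/3 - 7*exp(-6*z/7)/9


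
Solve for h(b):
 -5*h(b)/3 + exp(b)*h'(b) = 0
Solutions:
 h(b) = C1*exp(-5*exp(-b)/3)


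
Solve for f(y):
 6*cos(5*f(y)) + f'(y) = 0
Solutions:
 f(y) = -asin((C1 + exp(60*y))/(C1 - exp(60*y)))/5 + pi/5
 f(y) = asin((C1 + exp(60*y))/(C1 - exp(60*y)))/5


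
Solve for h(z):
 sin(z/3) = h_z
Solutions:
 h(z) = C1 - 3*cos(z/3)


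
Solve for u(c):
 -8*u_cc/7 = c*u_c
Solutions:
 u(c) = C1 + C2*erf(sqrt(7)*c/4)


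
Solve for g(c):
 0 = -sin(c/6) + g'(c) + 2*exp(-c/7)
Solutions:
 g(c) = C1 - 6*cos(c/6) + 14*exp(-c/7)


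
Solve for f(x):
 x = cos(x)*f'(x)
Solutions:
 f(x) = C1 + Integral(x/cos(x), x)


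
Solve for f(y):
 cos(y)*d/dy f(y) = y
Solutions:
 f(y) = C1 + Integral(y/cos(y), y)


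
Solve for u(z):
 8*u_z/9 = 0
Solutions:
 u(z) = C1


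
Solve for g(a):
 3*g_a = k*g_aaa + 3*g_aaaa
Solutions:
 g(a) = C1 + C2*exp(-a*(2*2^(1/3)*k^2/(2*k^3 + sqrt(-4*k^6 + (2*k^3 - 729)^2) - 729)^(1/3) + 2*k + 2^(2/3)*(2*k^3 + sqrt(-4*k^6 + (2*k^3 - 729)^2) - 729)^(1/3))/18) + C3*exp(a*(-8*2^(1/3)*k^2/((-1 + sqrt(3)*I)*(2*k^3 + sqrt(-4*k^6 + (2*k^3 - 729)^2) - 729)^(1/3)) - 4*k + 2^(2/3)*(2*k^3 + sqrt(-4*k^6 + (2*k^3 - 729)^2) - 729)^(1/3) - 2^(2/3)*sqrt(3)*I*(2*k^3 + sqrt(-4*k^6 + (2*k^3 - 729)^2) - 729)^(1/3))/36) + C4*exp(a*(8*2^(1/3)*k^2/((1 + sqrt(3)*I)*(2*k^3 + sqrt(-4*k^6 + (2*k^3 - 729)^2) - 729)^(1/3)) - 4*k + 2^(2/3)*(2*k^3 + sqrt(-4*k^6 + (2*k^3 - 729)^2) - 729)^(1/3) + 2^(2/3)*sqrt(3)*I*(2*k^3 + sqrt(-4*k^6 + (2*k^3 - 729)^2) - 729)^(1/3))/36)


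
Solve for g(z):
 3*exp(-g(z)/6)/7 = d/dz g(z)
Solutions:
 g(z) = 6*log(C1 + z/14)


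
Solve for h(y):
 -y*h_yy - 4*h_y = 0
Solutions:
 h(y) = C1 + C2/y^3


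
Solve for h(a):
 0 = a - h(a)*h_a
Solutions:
 h(a) = -sqrt(C1 + a^2)
 h(a) = sqrt(C1 + a^2)


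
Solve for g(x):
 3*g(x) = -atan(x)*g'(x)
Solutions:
 g(x) = C1*exp(-3*Integral(1/atan(x), x))


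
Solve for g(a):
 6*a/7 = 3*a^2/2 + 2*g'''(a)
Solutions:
 g(a) = C1 + C2*a + C3*a^2 - a^5/80 + a^4/56


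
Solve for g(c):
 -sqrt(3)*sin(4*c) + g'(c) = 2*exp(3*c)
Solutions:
 g(c) = C1 + 2*exp(3*c)/3 - sqrt(3)*cos(4*c)/4


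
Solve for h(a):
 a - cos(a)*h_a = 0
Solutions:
 h(a) = C1 + Integral(a/cos(a), a)


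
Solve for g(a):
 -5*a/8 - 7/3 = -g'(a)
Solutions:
 g(a) = C1 + 5*a^2/16 + 7*a/3


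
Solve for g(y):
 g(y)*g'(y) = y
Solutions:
 g(y) = -sqrt(C1 + y^2)
 g(y) = sqrt(C1 + y^2)


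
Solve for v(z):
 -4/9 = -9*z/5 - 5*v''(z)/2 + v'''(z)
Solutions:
 v(z) = C1 + C2*z + C3*exp(5*z/2) - 3*z^3/25 - 62*z^2/1125


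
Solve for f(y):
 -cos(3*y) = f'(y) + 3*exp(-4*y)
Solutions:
 f(y) = C1 - sin(3*y)/3 + 3*exp(-4*y)/4


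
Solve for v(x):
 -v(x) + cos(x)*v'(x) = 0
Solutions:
 v(x) = C1*sqrt(sin(x) + 1)/sqrt(sin(x) - 1)


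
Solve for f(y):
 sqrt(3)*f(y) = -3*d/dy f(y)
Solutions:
 f(y) = C1*exp(-sqrt(3)*y/3)


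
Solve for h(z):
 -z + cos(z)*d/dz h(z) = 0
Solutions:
 h(z) = C1 + Integral(z/cos(z), z)


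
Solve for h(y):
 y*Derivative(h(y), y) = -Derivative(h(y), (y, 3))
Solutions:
 h(y) = C1 + Integral(C2*airyai(-y) + C3*airybi(-y), y)


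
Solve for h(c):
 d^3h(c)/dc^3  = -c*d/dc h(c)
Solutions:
 h(c) = C1 + Integral(C2*airyai(-c) + C3*airybi(-c), c)


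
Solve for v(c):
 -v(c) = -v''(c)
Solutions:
 v(c) = C1*exp(-c) + C2*exp(c)


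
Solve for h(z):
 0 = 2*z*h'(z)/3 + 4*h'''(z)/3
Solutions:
 h(z) = C1 + Integral(C2*airyai(-2^(2/3)*z/2) + C3*airybi(-2^(2/3)*z/2), z)


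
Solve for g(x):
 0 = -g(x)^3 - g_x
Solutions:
 g(x) = -sqrt(2)*sqrt(-1/(C1 - x))/2
 g(x) = sqrt(2)*sqrt(-1/(C1 - x))/2


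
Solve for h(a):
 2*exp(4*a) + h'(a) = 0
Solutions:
 h(a) = C1 - exp(4*a)/2


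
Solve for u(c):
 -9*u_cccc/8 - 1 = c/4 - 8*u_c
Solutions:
 u(c) = C1 + C4*exp(4*3^(1/3)*c/3) + c^2/64 + c/8 + (C2*sin(2*3^(5/6)*c/3) + C3*cos(2*3^(5/6)*c/3))*exp(-2*3^(1/3)*c/3)


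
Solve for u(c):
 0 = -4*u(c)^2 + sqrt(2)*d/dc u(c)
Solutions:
 u(c) = -1/(C1 + 2*sqrt(2)*c)


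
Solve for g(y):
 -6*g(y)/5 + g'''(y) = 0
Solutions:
 g(y) = C3*exp(5^(2/3)*6^(1/3)*y/5) + (C1*sin(2^(1/3)*3^(5/6)*5^(2/3)*y/10) + C2*cos(2^(1/3)*3^(5/6)*5^(2/3)*y/10))*exp(-5^(2/3)*6^(1/3)*y/10)


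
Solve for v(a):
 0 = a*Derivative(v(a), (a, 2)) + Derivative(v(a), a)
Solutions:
 v(a) = C1 + C2*log(a)


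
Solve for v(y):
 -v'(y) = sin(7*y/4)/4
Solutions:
 v(y) = C1 + cos(7*y/4)/7


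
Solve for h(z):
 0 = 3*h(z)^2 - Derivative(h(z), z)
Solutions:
 h(z) = -1/(C1 + 3*z)


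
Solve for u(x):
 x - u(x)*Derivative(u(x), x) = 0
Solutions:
 u(x) = -sqrt(C1 + x^2)
 u(x) = sqrt(C1 + x^2)


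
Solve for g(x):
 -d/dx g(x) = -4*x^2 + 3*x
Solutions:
 g(x) = C1 + 4*x^3/3 - 3*x^2/2


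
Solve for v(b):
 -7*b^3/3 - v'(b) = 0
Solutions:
 v(b) = C1 - 7*b^4/12


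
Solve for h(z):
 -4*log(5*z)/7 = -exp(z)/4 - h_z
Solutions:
 h(z) = C1 + 4*z*log(z)/7 + 4*z*(-1 + log(5))/7 - exp(z)/4


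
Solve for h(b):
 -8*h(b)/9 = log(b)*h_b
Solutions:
 h(b) = C1*exp(-8*li(b)/9)


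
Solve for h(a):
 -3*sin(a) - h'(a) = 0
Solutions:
 h(a) = C1 + 3*cos(a)


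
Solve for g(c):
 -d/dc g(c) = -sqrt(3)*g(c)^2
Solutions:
 g(c) = -1/(C1 + sqrt(3)*c)


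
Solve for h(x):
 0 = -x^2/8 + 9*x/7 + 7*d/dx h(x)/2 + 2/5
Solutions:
 h(x) = C1 + x^3/84 - 9*x^2/49 - 4*x/35


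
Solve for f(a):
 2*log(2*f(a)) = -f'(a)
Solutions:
 Integral(1/(log(_y) + log(2)), (_y, f(a)))/2 = C1 - a


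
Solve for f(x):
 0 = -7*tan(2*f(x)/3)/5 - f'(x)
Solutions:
 f(x) = -3*asin(C1*exp(-14*x/15))/2 + 3*pi/2
 f(x) = 3*asin(C1*exp(-14*x/15))/2


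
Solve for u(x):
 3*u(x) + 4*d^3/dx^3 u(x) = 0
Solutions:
 u(x) = C3*exp(-6^(1/3)*x/2) + (C1*sin(2^(1/3)*3^(5/6)*x/4) + C2*cos(2^(1/3)*3^(5/6)*x/4))*exp(6^(1/3)*x/4)


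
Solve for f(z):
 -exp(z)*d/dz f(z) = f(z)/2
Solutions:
 f(z) = C1*exp(exp(-z)/2)


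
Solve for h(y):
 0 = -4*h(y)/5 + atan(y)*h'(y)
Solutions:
 h(y) = C1*exp(4*Integral(1/atan(y), y)/5)


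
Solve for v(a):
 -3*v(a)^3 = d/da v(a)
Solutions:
 v(a) = -sqrt(2)*sqrt(-1/(C1 - 3*a))/2
 v(a) = sqrt(2)*sqrt(-1/(C1 - 3*a))/2


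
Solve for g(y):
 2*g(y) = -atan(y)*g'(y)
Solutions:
 g(y) = C1*exp(-2*Integral(1/atan(y), y))


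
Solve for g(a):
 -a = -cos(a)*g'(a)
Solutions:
 g(a) = C1 + Integral(a/cos(a), a)


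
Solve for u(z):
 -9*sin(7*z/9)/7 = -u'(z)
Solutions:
 u(z) = C1 - 81*cos(7*z/9)/49


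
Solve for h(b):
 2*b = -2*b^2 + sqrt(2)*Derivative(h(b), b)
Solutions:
 h(b) = C1 + sqrt(2)*b^3/3 + sqrt(2)*b^2/2


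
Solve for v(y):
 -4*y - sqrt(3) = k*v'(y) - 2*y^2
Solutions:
 v(y) = C1 + 2*y^3/(3*k) - 2*y^2/k - sqrt(3)*y/k


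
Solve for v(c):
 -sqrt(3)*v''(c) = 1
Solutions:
 v(c) = C1 + C2*c - sqrt(3)*c^2/6


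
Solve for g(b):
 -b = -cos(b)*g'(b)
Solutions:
 g(b) = C1 + Integral(b/cos(b), b)


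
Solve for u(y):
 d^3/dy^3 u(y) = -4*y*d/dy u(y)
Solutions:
 u(y) = C1 + Integral(C2*airyai(-2^(2/3)*y) + C3*airybi(-2^(2/3)*y), y)


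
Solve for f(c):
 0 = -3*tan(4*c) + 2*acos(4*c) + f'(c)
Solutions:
 f(c) = C1 - 2*c*acos(4*c) + sqrt(1 - 16*c^2)/2 - 3*log(cos(4*c))/4


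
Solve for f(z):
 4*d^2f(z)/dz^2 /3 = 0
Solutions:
 f(z) = C1 + C2*z


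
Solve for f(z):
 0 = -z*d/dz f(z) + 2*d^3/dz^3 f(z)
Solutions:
 f(z) = C1 + Integral(C2*airyai(2^(2/3)*z/2) + C3*airybi(2^(2/3)*z/2), z)


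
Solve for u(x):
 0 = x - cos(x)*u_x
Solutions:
 u(x) = C1 + Integral(x/cos(x), x)


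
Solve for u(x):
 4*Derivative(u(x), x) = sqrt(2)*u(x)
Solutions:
 u(x) = C1*exp(sqrt(2)*x/4)


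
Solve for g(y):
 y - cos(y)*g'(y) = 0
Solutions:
 g(y) = C1 + Integral(y/cos(y), y)


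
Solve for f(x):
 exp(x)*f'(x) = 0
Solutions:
 f(x) = C1


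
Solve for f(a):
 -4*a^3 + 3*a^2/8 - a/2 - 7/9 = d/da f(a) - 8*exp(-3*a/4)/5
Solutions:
 f(a) = C1 - a^4 + a^3/8 - a^2/4 - 7*a/9 - 32*exp(-3*a/4)/15


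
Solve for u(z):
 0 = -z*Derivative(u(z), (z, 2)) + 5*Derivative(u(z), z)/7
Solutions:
 u(z) = C1 + C2*z^(12/7)


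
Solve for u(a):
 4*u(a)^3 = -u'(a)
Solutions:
 u(a) = -sqrt(2)*sqrt(-1/(C1 - 4*a))/2
 u(a) = sqrt(2)*sqrt(-1/(C1 - 4*a))/2


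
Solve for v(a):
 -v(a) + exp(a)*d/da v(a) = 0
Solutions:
 v(a) = C1*exp(-exp(-a))


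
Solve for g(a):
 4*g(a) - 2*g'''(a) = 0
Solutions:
 g(a) = C3*exp(2^(1/3)*a) + (C1*sin(2^(1/3)*sqrt(3)*a/2) + C2*cos(2^(1/3)*sqrt(3)*a/2))*exp(-2^(1/3)*a/2)


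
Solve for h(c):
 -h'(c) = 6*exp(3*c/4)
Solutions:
 h(c) = C1 - 8*exp(3*c/4)


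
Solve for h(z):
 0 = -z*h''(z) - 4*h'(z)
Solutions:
 h(z) = C1 + C2/z^3


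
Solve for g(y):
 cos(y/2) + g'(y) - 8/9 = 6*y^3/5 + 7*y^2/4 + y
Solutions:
 g(y) = C1 + 3*y^4/10 + 7*y^3/12 + y^2/2 + 8*y/9 - 2*sin(y/2)


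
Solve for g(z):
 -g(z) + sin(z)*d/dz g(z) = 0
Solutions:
 g(z) = C1*sqrt(cos(z) - 1)/sqrt(cos(z) + 1)


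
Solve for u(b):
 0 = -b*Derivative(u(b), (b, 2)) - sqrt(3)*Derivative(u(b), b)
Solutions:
 u(b) = C1 + C2*b^(1 - sqrt(3))


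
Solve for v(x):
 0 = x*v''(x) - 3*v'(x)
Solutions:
 v(x) = C1 + C2*x^4


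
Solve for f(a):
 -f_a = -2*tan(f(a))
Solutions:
 f(a) = pi - asin(C1*exp(2*a))
 f(a) = asin(C1*exp(2*a))


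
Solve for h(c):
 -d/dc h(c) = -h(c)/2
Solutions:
 h(c) = C1*exp(c/2)


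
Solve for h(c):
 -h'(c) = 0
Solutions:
 h(c) = C1


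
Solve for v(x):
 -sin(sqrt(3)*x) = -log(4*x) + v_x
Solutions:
 v(x) = C1 + x*log(x) - x + 2*x*log(2) + sqrt(3)*cos(sqrt(3)*x)/3


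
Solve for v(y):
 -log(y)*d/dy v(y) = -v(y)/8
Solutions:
 v(y) = C1*exp(li(y)/8)


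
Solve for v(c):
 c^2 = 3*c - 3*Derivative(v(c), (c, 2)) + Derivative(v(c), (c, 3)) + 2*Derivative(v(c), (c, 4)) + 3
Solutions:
 v(c) = C1 + C2*c + C3*exp(-3*c/2) + C4*exp(c) - c^4/36 + 7*c^3/54 + 11*c^2/27


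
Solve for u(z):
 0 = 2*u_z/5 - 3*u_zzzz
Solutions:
 u(z) = C1 + C4*exp(15^(2/3)*2^(1/3)*z/15) + (C2*sin(2^(1/3)*3^(1/6)*5^(2/3)*z/10) + C3*cos(2^(1/3)*3^(1/6)*5^(2/3)*z/10))*exp(-15^(2/3)*2^(1/3)*z/30)


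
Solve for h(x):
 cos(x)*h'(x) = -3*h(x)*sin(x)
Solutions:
 h(x) = C1*cos(x)^3


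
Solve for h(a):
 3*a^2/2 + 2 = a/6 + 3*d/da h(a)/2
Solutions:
 h(a) = C1 + a^3/3 - a^2/18 + 4*a/3


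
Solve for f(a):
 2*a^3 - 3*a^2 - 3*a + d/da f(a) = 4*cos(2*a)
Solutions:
 f(a) = C1 - a^4/2 + a^3 + 3*a^2/2 + 2*sin(2*a)


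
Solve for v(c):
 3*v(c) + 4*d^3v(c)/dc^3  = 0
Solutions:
 v(c) = C3*exp(-6^(1/3)*c/2) + (C1*sin(2^(1/3)*3^(5/6)*c/4) + C2*cos(2^(1/3)*3^(5/6)*c/4))*exp(6^(1/3)*c/4)


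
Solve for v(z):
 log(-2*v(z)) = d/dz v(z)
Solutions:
 -Integral(1/(log(-_y) + log(2)), (_y, v(z))) = C1 - z


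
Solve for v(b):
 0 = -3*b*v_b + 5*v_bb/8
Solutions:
 v(b) = C1 + C2*erfi(2*sqrt(15)*b/5)


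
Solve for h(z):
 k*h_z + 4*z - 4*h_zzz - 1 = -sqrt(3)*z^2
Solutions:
 h(z) = C1 + C2*exp(-sqrt(k)*z/2) + C3*exp(sqrt(k)*z/2) - sqrt(3)*z^3/(3*k) - 2*z^2/k + z/k - 8*sqrt(3)*z/k^2


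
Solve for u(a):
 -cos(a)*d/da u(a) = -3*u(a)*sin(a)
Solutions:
 u(a) = C1/cos(a)^3


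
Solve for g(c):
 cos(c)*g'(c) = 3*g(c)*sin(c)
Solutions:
 g(c) = C1/cos(c)^3


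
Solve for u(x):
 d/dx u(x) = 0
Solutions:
 u(x) = C1


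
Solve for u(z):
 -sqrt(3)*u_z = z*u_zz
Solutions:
 u(z) = C1 + C2*z^(1 - sqrt(3))


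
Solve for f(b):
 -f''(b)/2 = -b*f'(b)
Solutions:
 f(b) = C1 + C2*erfi(b)


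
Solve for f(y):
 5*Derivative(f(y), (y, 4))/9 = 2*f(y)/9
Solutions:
 f(y) = C1*exp(-2^(1/4)*5^(3/4)*y/5) + C2*exp(2^(1/4)*5^(3/4)*y/5) + C3*sin(2^(1/4)*5^(3/4)*y/5) + C4*cos(2^(1/4)*5^(3/4)*y/5)


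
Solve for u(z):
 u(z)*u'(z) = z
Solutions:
 u(z) = -sqrt(C1 + z^2)
 u(z) = sqrt(C1 + z^2)


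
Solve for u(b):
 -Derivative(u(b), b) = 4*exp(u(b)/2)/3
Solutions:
 u(b) = 2*log(1/(C1 + 4*b)) + 2*log(6)


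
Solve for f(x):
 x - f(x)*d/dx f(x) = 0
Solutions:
 f(x) = -sqrt(C1 + x^2)
 f(x) = sqrt(C1 + x^2)


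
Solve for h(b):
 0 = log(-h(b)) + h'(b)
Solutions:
 -li(-h(b)) = C1 - b


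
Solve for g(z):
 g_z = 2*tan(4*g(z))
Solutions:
 g(z) = -asin(C1*exp(8*z))/4 + pi/4
 g(z) = asin(C1*exp(8*z))/4


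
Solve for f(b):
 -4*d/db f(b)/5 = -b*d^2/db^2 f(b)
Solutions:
 f(b) = C1 + C2*b^(9/5)


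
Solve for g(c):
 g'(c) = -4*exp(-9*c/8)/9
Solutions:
 g(c) = C1 + 32*exp(-9*c/8)/81


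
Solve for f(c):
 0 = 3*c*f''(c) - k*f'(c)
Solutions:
 f(c) = C1 + c^(re(k)/3 + 1)*(C2*sin(log(c)*Abs(im(k))/3) + C3*cos(log(c)*im(k)/3))


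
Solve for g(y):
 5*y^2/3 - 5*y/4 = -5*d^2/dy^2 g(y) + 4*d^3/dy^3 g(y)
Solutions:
 g(y) = C1 + C2*y + C3*exp(5*y/4) - y^4/36 - 17*y^3/360 - 17*y^2/150


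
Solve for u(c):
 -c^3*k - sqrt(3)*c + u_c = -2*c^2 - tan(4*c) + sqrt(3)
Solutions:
 u(c) = C1 + c^4*k/4 - 2*c^3/3 + sqrt(3)*c^2/2 + sqrt(3)*c + log(cos(4*c))/4


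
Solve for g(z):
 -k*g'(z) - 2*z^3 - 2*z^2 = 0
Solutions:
 g(z) = C1 - z^4/(2*k) - 2*z^3/(3*k)


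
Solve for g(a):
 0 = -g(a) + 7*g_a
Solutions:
 g(a) = C1*exp(a/7)


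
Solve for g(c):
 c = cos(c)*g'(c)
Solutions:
 g(c) = C1 + Integral(c/cos(c), c)


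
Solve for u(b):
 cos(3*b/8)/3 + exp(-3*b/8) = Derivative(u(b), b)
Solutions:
 u(b) = C1 + 8*sin(3*b/8)/9 - 8*exp(-3*b/8)/3


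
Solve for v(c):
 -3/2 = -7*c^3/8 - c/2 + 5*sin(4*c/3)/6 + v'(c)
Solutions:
 v(c) = C1 + 7*c^4/32 + c^2/4 - 3*c/2 + 5*cos(4*c/3)/8


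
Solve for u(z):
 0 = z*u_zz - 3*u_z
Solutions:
 u(z) = C1 + C2*z^4


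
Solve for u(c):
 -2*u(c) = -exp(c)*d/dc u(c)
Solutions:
 u(c) = C1*exp(-2*exp(-c))


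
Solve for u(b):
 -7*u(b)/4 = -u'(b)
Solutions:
 u(b) = C1*exp(7*b/4)


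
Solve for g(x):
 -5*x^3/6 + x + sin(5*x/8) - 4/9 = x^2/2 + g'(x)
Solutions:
 g(x) = C1 - 5*x^4/24 - x^3/6 + x^2/2 - 4*x/9 - 8*cos(5*x/8)/5


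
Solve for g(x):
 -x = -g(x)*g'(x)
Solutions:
 g(x) = -sqrt(C1 + x^2)
 g(x) = sqrt(C1 + x^2)


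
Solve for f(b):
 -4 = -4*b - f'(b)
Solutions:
 f(b) = C1 - 2*b^2 + 4*b


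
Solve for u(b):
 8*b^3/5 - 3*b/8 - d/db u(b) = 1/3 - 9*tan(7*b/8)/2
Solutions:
 u(b) = C1 + 2*b^4/5 - 3*b^2/16 - b/3 - 36*log(cos(7*b/8))/7


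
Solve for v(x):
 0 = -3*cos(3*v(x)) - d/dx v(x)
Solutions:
 v(x) = -asin((C1 + exp(18*x))/(C1 - exp(18*x)))/3 + pi/3
 v(x) = asin((C1 + exp(18*x))/(C1 - exp(18*x)))/3


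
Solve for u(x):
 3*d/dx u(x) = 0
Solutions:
 u(x) = C1


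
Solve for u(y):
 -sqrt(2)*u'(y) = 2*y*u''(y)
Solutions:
 u(y) = C1 + C2*y^(1 - sqrt(2)/2)


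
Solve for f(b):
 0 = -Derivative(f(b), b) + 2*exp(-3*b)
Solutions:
 f(b) = C1 - 2*exp(-3*b)/3


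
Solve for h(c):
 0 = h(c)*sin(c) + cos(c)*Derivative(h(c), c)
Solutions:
 h(c) = C1*cos(c)


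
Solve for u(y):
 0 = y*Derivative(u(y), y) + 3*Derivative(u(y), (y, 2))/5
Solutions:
 u(y) = C1 + C2*erf(sqrt(30)*y/6)


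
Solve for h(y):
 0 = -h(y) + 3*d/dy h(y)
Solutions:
 h(y) = C1*exp(y/3)


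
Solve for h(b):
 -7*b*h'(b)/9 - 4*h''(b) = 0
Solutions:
 h(b) = C1 + C2*erf(sqrt(14)*b/12)


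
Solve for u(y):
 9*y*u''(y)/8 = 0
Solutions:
 u(y) = C1 + C2*y


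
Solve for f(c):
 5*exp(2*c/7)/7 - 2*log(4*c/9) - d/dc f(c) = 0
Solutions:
 f(c) = C1 - 2*c*log(c) + 2*c*(-2*log(2) + 1 + 2*log(3)) + 5*exp(2*c/7)/2


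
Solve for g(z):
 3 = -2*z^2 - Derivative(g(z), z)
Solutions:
 g(z) = C1 - 2*z^3/3 - 3*z


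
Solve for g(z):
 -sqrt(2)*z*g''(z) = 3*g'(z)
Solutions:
 g(z) = C1 + C2*z^(1 - 3*sqrt(2)/2)


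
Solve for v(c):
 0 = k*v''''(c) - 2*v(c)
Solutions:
 v(c) = C1*exp(-2^(1/4)*c*(1/k)^(1/4)) + C2*exp(2^(1/4)*c*(1/k)^(1/4)) + C3*exp(-2^(1/4)*I*c*(1/k)^(1/4)) + C4*exp(2^(1/4)*I*c*(1/k)^(1/4))


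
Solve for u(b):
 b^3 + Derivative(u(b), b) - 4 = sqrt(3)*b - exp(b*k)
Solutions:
 u(b) = C1 - b^4/4 + sqrt(3)*b^2/2 + 4*b - exp(b*k)/k


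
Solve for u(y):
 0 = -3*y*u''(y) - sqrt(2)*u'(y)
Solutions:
 u(y) = C1 + C2*y^(1 - sqrt(2)/3)


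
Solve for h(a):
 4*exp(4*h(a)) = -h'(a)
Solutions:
 h(a) = log(-I*(1/(C1 + 16*a))^(1/4))
 h(a) = log(I*(1/(C1 + 16*a))^(1/4))
 h(a) = log(-(1/(C1 + 16*a))^(1/4))
 h(a) = log(1/(C1 + 16*a))/4


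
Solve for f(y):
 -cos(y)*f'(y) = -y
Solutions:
 f(y) = C1 + Integral(y/cos(y), y)


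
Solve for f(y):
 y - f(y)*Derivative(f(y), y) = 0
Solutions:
 f(y) = -sqrt(C1 + y^2)
 f(y) = sqrt(C1 + y^2)


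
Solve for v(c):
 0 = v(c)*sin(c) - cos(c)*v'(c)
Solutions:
 v(c) = C1/cos(c)


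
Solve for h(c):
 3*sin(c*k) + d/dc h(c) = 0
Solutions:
 h(c) = C1 + 3*cos(c*k)/k


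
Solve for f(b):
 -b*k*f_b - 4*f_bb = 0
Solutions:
 f(b) = Piecewise((-sqrt(2)*sqrt(pi)*C1*erf(sqrt(2)*b*sqrt(k)/4)/sqrt(k) - C2, (k > 0) | (k < 0)), (-C1*b - C2, True))


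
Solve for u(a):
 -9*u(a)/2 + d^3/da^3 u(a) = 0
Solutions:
 u(a) = C3*exp(6^(2/3)*a/2) + (C1*sin(3*2^(2/3)*3^(1/6)*a/4) + C2*cos(3*2^(2/3)*3^(1/6)*a/4))*exp(-6^(2/3)*a/4)


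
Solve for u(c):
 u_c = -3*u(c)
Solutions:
 u(c) = C1*exp(-3*c)


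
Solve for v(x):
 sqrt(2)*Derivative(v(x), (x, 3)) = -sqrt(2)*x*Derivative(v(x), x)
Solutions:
 v(x) = C1 + Integral(C2*airyai(-x) + C3*airybi(-x), x)


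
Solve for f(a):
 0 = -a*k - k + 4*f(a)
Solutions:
 f(a) = k*(a + 1)/4


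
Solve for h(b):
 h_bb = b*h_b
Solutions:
 h(b) = C1 + C2*erfi(sqrt(2)*b/2)


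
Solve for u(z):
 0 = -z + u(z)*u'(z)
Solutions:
 u(z) = -sqrt(C1 + z^2)
 u(z) = sqrt(C1 + z^2)


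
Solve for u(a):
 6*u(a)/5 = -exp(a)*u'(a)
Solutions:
 u(a) = C1*exp(6*exp(-a)/5)


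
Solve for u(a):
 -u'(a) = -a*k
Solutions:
 u(a) = C1 + a^2*k/2


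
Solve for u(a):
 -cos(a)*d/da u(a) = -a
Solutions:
 u(a) = C1 + Integral(a/cos(a), a)


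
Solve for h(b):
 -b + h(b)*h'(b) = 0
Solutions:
 h(b) = -sqrt(C1 + b^2)
 h(b) = sqrt(C1 + b^2)


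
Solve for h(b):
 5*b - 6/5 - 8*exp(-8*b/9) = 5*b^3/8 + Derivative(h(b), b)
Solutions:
 h(b) = C1 - 5*b^4/32 + 5*b^2/2 - 6*b/5 + 9*exp(-8*b/9)


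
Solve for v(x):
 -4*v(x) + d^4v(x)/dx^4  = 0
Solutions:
 v(x) = C1*exp(-sqrt(2)*x) + C2*exp(sqrt(2)*x) + C3*sin(sqrt(2)*x) + C4*cos(sqrt(2)*x)


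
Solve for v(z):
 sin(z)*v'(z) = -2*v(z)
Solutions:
 v(z) = C1*(cos(z) + 1)/(cos(z) - 1)


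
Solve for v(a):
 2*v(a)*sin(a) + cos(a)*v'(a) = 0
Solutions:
 v(a) = C1*cos(a)^2


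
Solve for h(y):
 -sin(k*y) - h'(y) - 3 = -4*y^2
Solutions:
 h(y) = C1 + 4*y^3/3 - 3*y + cos(k*y)/k


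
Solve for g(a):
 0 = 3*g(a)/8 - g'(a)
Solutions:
 g(a) = C1*exp(3*a/8)


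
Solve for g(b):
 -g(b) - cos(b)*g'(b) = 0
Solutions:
 g(b) = C1*sqrt(sin(b) - 1)/sqrt(sin(b) + 1)


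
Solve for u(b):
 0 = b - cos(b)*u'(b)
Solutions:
 u(b) = C1 + Integral(b/cos(b), b)


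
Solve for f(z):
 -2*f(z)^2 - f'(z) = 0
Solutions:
 f(z) = 1/(C1 + 2*z)


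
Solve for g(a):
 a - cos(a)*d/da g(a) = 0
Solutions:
 g(a) = C1 + Integral(a/cos(a), a)


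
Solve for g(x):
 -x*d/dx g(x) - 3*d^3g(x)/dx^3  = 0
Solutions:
 g(x) = C1 + Integral(C2*airyai(-3^(2/3)*x/3) + C3*airybi(-3^(2/3)*x/3), x)


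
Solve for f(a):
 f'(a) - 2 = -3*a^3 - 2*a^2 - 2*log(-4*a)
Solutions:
 f(a) = C1 - 3*a^4/4 - 2*a^3/3 - 2*a*log(-a) + 4*a*(1 - log(2))


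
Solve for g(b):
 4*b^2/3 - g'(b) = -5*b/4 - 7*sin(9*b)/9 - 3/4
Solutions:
 g(b) = C1 + 4*b^3/9 + 5*b^2/8 + 3*b/4 - 7*cos(9*b)/81


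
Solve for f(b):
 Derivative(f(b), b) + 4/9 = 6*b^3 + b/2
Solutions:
 f(b) = C1 + 3*b^4/2 + b^2/4 - 4*b/9


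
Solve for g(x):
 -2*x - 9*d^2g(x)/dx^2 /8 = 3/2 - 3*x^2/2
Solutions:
 g(x) = C1 + C2*x + x^4/9 - 8*x^3/27 - 2*x^2/3


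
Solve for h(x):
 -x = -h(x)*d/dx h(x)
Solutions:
 h(x) = -sqrt(C1 + x^2)
 h(x) = sqrt(C1 + x^2)


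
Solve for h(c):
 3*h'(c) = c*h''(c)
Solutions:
 h(c) = C1 + C2*c^4


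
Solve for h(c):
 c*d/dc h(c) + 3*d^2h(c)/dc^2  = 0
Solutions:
 h(c) = C1 + C2*erf(sqrt(6)*c/6)


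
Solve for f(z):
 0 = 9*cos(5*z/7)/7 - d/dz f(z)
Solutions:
 f(z) = C1 + 9*sin(5*z/7)/5


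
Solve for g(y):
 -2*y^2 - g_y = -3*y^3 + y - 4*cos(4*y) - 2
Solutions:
 g(y) = C1 + 3*y^4/4 - 2*y^3/3 - y^2/2 + 2*y + sin(4*y)


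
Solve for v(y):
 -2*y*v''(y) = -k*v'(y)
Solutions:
 v(y) = C1 + y^(re(k)/2 + 1)*(C2*sin(log(y)*Abs(im(k))/2) + C3*cos(log(y)*im(k)/2))


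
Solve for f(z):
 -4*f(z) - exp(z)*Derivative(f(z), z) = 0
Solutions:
 f(z) = C1*exp(4*exp(-z))


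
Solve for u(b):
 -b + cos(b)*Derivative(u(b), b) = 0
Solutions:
 u(b) = C1 + Integral(b/cos(b), b)


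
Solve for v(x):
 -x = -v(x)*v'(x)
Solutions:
 v(x) = -sqrt(C1 + x^2)
 v(x) = sqrt(C1 + x^2)


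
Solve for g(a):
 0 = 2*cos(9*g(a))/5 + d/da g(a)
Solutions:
 2*a/5 - log(sin(9*g(a)) - 1)/18 + log(sin(9*g(a)) + 1)/18 = C1


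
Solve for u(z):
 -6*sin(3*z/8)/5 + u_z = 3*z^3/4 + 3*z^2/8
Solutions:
 u(z) = C1 + 3*z^4/16 + z^3/8 - 16*cos(3*z/8)/5


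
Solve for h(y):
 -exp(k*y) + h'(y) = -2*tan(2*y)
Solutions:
 h(y) = C1 + Piecewise((exp(k*y)/k, Ne(k, 0)), (y, True)) + log(cos(2*y))


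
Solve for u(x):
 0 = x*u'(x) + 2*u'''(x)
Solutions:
 u(x) = C1 + Integral(C2*airyai(-2^(2/3)*x/2) + C3*airybi(-2^(2/3)*x/2), x)


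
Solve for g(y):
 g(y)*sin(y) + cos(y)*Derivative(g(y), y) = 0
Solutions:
 g(y) = C1*cos(y)


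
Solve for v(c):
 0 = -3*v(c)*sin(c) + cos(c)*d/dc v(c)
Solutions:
 v(c) = C1/cos(c)^3


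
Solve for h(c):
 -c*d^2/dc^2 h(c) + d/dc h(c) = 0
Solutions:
 h(c) = C1 + C2*c^2


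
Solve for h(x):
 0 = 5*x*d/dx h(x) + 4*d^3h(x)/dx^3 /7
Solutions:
 h(x) = C1 + Integral(C2*airyai(-70^(1/3)*x/2) + C3*airybi(-70^(1/3)*x/2), x)


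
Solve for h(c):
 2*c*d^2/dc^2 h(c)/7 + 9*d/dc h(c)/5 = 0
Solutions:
 h(c) = C1 + C2/c^(53/10)


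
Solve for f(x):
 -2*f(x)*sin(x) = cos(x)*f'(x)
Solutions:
 f(x) = C1*cos(x)^2


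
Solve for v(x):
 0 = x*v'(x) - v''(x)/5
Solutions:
 v(x) = C1 + C2*erfi(sqrt(10)*x/2)


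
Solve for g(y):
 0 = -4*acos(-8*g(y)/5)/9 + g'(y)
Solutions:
 Integral(1/acos(-8*_y/5), (_y, g(y))) = C1 + 4*y/9


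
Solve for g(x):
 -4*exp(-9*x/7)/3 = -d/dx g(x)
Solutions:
 g(x) = C1 - 28*exp(-9*x/7)/27


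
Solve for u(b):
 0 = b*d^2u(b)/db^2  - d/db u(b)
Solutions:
 u(b) = C1 + C2*b^2


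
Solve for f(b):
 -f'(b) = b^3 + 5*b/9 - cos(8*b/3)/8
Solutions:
 f(b) = C1 - b^4/4 - 5*b^2/18 + 3*sin(8*b/3)/64


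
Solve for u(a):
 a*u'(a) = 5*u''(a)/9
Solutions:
 u(a) = C1 + C2*erfi(3*sqrt(10)*a/10)


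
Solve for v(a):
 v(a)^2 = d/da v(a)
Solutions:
 v(a) = -1/(C1 + a)


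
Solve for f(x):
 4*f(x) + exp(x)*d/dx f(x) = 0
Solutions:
 f(x) = C1*exp(4*exp(-x))


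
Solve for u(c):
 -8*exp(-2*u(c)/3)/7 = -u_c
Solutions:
 u(c) = 3*log(-sqrt(C1 + 8*c)) - 3*log(21) + 3*log(42)/2
 u(c) = 3*log(C1 + 8*c)/2 - 3*log(21) + 3*log(42)/2


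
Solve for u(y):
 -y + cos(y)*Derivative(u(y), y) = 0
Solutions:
 u(y) = C1 + Integral(y/cos(y), y)


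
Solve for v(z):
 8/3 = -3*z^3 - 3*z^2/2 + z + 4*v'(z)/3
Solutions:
 v(z) = C1 + 9*z^4/16 + 3*z^3/8 - 3*z^2/8 + 2*z


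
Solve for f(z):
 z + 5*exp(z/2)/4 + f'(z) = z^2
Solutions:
 f(z) = C1 + z^3/3 - z^2/2 - 5*exp(z/2)/2


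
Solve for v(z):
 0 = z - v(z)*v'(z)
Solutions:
 v(z) = -sqrt(C1 + z^2)
 v(z) = sqrt(C1 + z^2)


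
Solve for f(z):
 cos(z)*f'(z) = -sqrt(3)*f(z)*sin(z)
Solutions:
 f(z) = C1*cos(z)^(sqrt(3))


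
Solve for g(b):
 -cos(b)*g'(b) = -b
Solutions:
 g(b) = C1 + Integral(b/cos(b), b)


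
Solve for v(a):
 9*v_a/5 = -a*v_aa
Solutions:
 v(a) = C1 + C2/a^(4/5)


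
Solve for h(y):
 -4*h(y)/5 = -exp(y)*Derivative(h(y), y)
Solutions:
 h(y) = C1*exp(-4*exp(-y)/5)


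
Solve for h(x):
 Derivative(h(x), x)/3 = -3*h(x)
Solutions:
 h(x) = C1*exp(-9*x)


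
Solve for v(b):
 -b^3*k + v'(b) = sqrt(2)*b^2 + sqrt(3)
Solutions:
 v(b) = C1 + b^4*k/4 + sqrt(2)*b^3/3 + sqrt(3)*b


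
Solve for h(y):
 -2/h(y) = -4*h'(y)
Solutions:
 h(y) = -sqrt(C1 + y)
 h(y) = sqrt(C1 + y)


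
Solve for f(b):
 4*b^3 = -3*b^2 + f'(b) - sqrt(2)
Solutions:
 f(b) = C1 + b^4 + b^3 + sqrt(2)*b


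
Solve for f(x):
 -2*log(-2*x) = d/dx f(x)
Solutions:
 f(x) = C1 - 2*x*log(-x) + 2*x*(1 - log(2))


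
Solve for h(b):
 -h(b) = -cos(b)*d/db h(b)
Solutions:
 h(b) = C1*sqrt(sin(b) + 1)/sqrt(sin(b) - 1)


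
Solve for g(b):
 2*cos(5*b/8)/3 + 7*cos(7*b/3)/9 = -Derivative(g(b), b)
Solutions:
 g(b) = C1 - 16*sin(5*b/8)/15 - sin(7*b/3)/3


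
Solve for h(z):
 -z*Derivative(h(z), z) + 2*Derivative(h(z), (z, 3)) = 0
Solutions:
 h(z) = C1 + Integral(C2*airyai(2^(2/3)*z/2) + C3*airybi(2^(2/3)*z/2), z)


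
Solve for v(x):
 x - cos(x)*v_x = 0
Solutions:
 v(x) = C1 + Integral(x/cos(x), x)


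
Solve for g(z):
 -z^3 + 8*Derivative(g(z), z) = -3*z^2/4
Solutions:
 g(z) = C1 + z^4/32 - z^3/32


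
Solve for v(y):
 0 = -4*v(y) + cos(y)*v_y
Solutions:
 v(y) = C1*(sin(y)^2 + 2*sin(y) + 1)/(sin(y)^2 - 2*sin(y) + 1)


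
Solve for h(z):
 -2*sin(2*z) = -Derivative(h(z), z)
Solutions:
 h(z) = C1 - cos(2*z)


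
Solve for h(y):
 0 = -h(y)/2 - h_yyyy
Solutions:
 h(y) = (C1*sin(2^(1/4)*y/2) + C2*cos(2^(1/4)*y/2))*exp(-2^(1/4)*y/2) + (C3*sin(2^(1/4)*y/2) + C4*cos(2^(1/4)*y/2))*exp(2^(1/4)*y/2)


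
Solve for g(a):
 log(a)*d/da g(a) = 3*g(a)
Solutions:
 g(a) = C1*exp(3*li(a))


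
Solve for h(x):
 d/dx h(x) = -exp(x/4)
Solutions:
 h(x) = C1 - 4*exp(x/4)


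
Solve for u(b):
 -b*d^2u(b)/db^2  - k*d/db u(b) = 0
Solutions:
 u(b) = C1 + b^(1 - re(k))*(C2*sin(log(b)*Abs(im(k))) + C3*cos(log(b)*im(k)))


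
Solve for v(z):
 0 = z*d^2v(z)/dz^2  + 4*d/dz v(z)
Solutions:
 v(z) = C1 + C2/z^3


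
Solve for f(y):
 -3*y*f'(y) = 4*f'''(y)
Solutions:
 f(y) = C1 + Integral(C2*airyai(-6^(1/3)*y/2) + C3*airybi(-6^(1/3)*y/2), y)


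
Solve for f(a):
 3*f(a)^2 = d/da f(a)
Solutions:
 f(a) = -1/(C1 + 3*a)


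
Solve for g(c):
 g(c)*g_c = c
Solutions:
 g(c) = -sqrt(C1 + c^2)
 g(c) = sqrt(C1 + c^2)
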